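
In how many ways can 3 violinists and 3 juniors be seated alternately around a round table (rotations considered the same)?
Fix one of the violinists: (3-1)! ways for the remaining violinists, × 3! ways for the juniors = 2 × 6 = 12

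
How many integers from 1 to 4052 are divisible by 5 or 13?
⌊4052/5⌋ + ⌊4052/13⌋ - ⌊4052/65⌋ = 810 + 311 - 62 = 1059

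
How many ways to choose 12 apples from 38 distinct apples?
C(38,12) = 38!/(12!×26!) = 2707475148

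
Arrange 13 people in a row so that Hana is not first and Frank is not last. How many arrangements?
By inclusion-exclusion: 13! - 2×(13-1)! + (13-2)! = 6227020800 - 958003200 + 39916800 = 5308934400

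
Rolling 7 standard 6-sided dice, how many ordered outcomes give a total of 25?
Coefficient of x^25 in (x + x² + ... + x^6)^7. By inclusion-exclusion on dice exceeding 6: Σ_j (-1)^j C(7,j)·C(25-1-6j, 6) = C(7,0)·C(24,6) - C(7,1)·C(18,6) + C(7,2)·C(12,6) - C(7,3)·C(6,6) = 1·134596 - 7·18564 + 21·924 - 35·1 = 24017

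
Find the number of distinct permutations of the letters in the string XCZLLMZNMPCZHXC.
15! / (1! × 1! × 2! × 1! × 3! × 3! × 2! × 2!) = 4540536000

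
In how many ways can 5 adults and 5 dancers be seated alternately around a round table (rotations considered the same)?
Fix one of the adults: (5-1)! ways for the remaining adults, × 5! ways for the dancers = 24 × 120 = 2880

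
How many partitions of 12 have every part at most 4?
Let r_j(i) = number of partitions of i into parts ≤ j, for i = 0..12. r_1(i) = 1 for all i; r_j(i) = r_{j-1}(i) + r_j(i-j). Rows j = 2..4: ≤2: 1 1 2 2 3 3 4 4 5 5 6 6 7; ≤3: 1 1 2 3 4 5 7 8 10 12 14 16 19; ≤4: 1 1 2 3 5 6 9 11 15 18 23 27 34. r_4(12) = 34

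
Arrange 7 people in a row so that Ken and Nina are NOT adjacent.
Total - adjacent = 7! - (7-1)!×2 = 5040 - 1440 = 3600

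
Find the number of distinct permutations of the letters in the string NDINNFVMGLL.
11! / (1! × 1! × 1! × 1! × 1! × 2! × 3! × 1!) = 3326400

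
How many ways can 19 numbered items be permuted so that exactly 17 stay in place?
Choose the 17 fixed points C(19,17) = 171, derange the rest: !2 = Σ_{j=0}^{2} (-1)^j·2!/j! = 2 - 2 + 1 = 1. Product = 171 × 1 = 171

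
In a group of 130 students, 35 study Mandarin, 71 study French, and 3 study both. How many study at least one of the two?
|A∪B| = |A| + |B| - |A∩B| = 35 + 71 - 3 = 103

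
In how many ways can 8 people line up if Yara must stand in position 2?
Fix one position: (8-1)! = 5040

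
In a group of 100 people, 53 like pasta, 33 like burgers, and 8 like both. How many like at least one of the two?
|A∪B| = |A| + |B| - |A∩B| = 53 + 33 - 8 = 78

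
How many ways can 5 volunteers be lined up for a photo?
5! = 120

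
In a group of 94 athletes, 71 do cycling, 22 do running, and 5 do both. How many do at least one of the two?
|A∪B| = |A| + |B| - |A∩B| = 71 + 22 - 5 = 88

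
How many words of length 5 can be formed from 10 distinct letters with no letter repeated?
P(10,5) = 10!/(10-5)! = 30240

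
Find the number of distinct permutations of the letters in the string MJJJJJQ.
7! / (1! × 5! × 1!) = 42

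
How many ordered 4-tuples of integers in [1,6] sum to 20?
Coefficient of x^20 in (x + x² + ... + x^6)^4. By inclusion-exclusion on dice exceeding 6: Σ_j (-1)^j C(4,j)·C(20-1-6j, 3) = C(4,0)·C(19,3) - C(4,1)·C(13,3) + C(4,2)·C(7,3) = 1·969 - 4·286 + 6·35 = 35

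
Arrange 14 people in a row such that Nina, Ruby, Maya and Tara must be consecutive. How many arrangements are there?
Treat the 4 as one block: (14-4+1)! × 4! = 39916800 × 24 = 958003200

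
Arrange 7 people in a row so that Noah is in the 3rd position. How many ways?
Fix one position: (7-1)! = 720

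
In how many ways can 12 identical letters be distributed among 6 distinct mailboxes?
C(12+6-1, 6-1) = C(17, 5) = 6188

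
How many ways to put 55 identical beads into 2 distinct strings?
C(55+2-1, 2-1) = C(56, 1) = 56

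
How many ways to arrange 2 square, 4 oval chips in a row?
6! / (2! × 4!) = 15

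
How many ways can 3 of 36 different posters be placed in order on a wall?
P(36,3) = 36!/(36-3)! = 42840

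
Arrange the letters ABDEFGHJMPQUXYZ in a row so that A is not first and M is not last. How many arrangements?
By inclusion-exclusion: 15! - 2×(15-1)! + (15-2)! = 1307674368000 - 174356582400 + 6227020800 = 1139544806400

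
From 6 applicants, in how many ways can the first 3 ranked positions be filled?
P(6,3) = 6!/(6-3)! = 120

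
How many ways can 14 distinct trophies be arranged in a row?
14! = 87178291200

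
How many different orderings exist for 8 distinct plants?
8! = 40320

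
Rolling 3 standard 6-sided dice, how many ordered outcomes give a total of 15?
Coefficient of x^15 in (x + x² + ... + x^6)^3. By inclusion-exclusion on dice exceeding 6: Σ_j (-1)^j C(3,j)·C(15-1-6j, 2) = C(3,0)·C(14,2) - C(3,1)·C(8,2) + C(3,2)·C(2,2) = 1·91 - 3·28 + 3·1 = 10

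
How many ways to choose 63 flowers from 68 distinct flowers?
C(68,63) = 68!/(63!×5!) = 10424128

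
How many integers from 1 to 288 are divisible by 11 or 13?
⌊288/11⌋ + ⌊288/13⌋ - ⌊288/143⌋ = 26 + 22 - 2 = 46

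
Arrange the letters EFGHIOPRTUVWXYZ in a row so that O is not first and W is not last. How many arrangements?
By inclusion-exclusion: 15! - 2×(15-1)! + (15-2)! = 1307674368000 - 174356582400 + 6227020800 = 1139544806400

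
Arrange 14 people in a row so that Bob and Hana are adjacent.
Treat as block: (14-1)! × 2! = 6227020800 × 2 = 12454041600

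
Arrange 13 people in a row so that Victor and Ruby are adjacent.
Treat as block: (13-1)! × 2! = 479001600 × 2 = 958003200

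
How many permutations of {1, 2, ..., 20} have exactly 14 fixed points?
Choose the 14 fixed points C(20,14) = 38760, derange the rest: !6 = Σ_{j=0}^{6} (-1)^j·6!/j! = 720 - 720 + 360 - 120 + 30 - 6 + 1 = 265. Product = 38760 × 265 = 10271400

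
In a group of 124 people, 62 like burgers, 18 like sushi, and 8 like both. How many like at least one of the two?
|A∪B| = |A| + |B| - |A∩B| = 62 + 18 - 8 = 72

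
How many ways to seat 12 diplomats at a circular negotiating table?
Circular: fix one position, arrange the rest. (12-1)! = 39916800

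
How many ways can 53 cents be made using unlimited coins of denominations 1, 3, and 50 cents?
Coefficient of x^53 in 1/(1-x^1) · 1/(1-x^3) · 1/(1-x^50). Case on j = number of 50-cent coins (j = 0..1); remainder r = 53 - 50j is made from {1,3} in ⌊r/3⌋+1 ways. r = 53, 3 → 18 + 2 = 20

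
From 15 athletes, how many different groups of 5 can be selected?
C(15,5) = 15!/(5!×10!) = 3003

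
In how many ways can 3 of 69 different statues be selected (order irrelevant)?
C(69,3) = 69!/(3!×66!) = 52394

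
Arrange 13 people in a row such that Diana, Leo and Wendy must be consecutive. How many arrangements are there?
Treat the 3 as one block: (13-3+1)! × 3! = 39916800 × 6 = 239500800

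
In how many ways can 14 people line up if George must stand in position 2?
Fix one position: (14-1)! = 6227020800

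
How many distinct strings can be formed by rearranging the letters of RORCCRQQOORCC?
13! / (3! × 2! × 4! × 4!) = 900900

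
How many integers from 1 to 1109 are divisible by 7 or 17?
⌊1109/7⌋ + ⌊1109/17⌋ - ⌊1109/119⌋ = 158 + 65 - 9 = 214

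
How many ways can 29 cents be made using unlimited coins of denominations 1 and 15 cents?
Coefficient of x^29 in 1/(1-x^1) · 1/(1-x^15). Use j coins of 15 for j = 0..⌊29/15⌋ = 1, the rest in 1s: 1 + 1 = 2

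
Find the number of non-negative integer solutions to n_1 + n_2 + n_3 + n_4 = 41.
C(41+4-1, 4-1) = C(44, 3) = 13244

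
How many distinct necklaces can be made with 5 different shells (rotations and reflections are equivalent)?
(5-1)!/2 = 24/2 = 12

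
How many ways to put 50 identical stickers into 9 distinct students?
C(50+9-1, 9-1) = C(58, 8) = 1916797311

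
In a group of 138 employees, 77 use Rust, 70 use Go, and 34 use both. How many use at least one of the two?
|A∪B| = |A| + |B| - |A∩B| = 77 + 70 - 34 = 113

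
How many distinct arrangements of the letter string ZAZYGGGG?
8! / (2! × 1! × 1! × 4!) = 840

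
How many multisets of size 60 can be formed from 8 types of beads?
C(60+8-1, 8-1) = C(67, 7) = 869648208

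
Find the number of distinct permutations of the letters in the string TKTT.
4! / (1! × 3!) = 4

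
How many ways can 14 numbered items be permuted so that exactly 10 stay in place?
Choose the 10 fixed points C(14,10) = 1001, derange the rest: !4 = Σ_{j=0}^{4} (-1)^j·4!/j! = 24 - 24 + 12 - 4 + 1 = 9. Product = 1001 × 9 = 9009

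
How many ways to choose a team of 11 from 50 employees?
C(50,11) = 50!/(11!×39!) = 37353738800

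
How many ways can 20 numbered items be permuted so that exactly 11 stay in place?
Choose the 11 fixed points C(20,11) = 167960, derange the rest: !9 = Σ_{j=0}^{9} (-1)^j·9!/j! = 362880 - 362880 + 181440 - 60480 + 15120 - 3024 + 504 - 72 + 9 - 1 = 133496. Product = 167960 × 133496 = 22421988160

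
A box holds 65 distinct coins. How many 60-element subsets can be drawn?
C(65,60) = 65!/(60!×5!) = 8259888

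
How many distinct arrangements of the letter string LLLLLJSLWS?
10! / (1! × 1! × 2! × 6!) = 2520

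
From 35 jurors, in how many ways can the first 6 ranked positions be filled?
P(35,6) = 35!/(35-6)! = 1168675200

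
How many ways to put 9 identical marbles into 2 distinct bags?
C(9+2-1, 2-1) = C(10, 1) = 10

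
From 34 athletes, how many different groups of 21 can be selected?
C(34,21) = 34!/(21!×13!) = 927983760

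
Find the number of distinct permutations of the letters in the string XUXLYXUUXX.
10! / (1! × 1! × 3! × 5!) = 5040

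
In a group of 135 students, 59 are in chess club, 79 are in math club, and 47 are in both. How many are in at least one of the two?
|A∪B| = |A| + |B| - |A∩B| = 59 + 79 - 47 = 91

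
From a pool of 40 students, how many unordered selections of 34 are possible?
C(40,34) = 40!/(34!×6!) = 3838380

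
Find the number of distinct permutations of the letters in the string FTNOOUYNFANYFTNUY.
17! / (4! × 3! × 3! × 1! × 2! × 2! × 2!) = 51459408000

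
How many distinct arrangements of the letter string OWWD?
4! / (1! × 1! × 2!) = 12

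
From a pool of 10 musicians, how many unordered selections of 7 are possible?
C(10,7) = 10!/(7!×3!) = 120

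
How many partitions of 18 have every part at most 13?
Let r_j(i) = number of partitions of i into parts ≤ j, for i = 0..18. r_1(i) = 1 for all i; r_j(i) = r_{j-1}(i) + r_j(i-j). Rows j = 2..13: ≤2: 1 1 2 2 3 3 4 4 5 5 6 6 7 7 8 8 9 9 10; ≤3: 1 1 2 3 4 5 7 8 10 12 14 16 19 21 24 27 30 33 37; ≤4: 1 1 2 3 5 6 9 11 15 18 23 27 34 39 47 54 64 72 84; ≤5: 1 1 2 3 5 7 10 13 18 23 30 37 47 57 70 84 101 119 141; ≤6: 1 1 2 3 5 7 11 14 20 26 35 44 58 71 90 110 136 163 199; ≤7: 1 1 2 3 5 7 11 15 21 28 38 49 65 82 105 131 164 201 248; ≤8: 1 1 2 3 5 7 11 15 22 29 40 52 70 89 116 146 186 230 288; ≤9: 1 1 2 3 5 7 11 15 22 30 41 54 73 94 123 157 201 252 318; ≤10: 1 1 2 3 5 7 11 15 22 30 42 55 75 97 128 164 212 267 340; ≤11: 1 1 2 3 5 7 11 15 22 30 42 56 76 99 131 169 219 278 355; ≤12: 1 1 2 3 5 7 11 15 22 30 42 56 77 100 133 172 224 285 366; ≤13: 1 1 2 3 5 7 11 15 22 30 42 56 77 101 134 174 227 290 373. r_13(18) = 373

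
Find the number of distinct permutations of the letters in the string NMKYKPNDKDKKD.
13! / (5! × 1! × 3! × 2! × 1! × 1!) = 4324320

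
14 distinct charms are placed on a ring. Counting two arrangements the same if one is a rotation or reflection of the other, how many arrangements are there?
(14-1)!/2 = 6227020800/2 = 3113510400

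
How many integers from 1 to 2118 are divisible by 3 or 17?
⌊2118/3⌋ + ⌊2118/17⌋ - ⌊2118/51⌋ = 706 + 124 - 41 = 789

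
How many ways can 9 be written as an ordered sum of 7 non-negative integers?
C(9+7-1, 7-1) = C(15, 6) = 5005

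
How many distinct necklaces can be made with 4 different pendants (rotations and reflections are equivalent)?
(4-1)!/2 = 6/2 = 3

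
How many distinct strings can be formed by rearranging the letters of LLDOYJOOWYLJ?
12! / (2! × 3! × 1! × 2! × 1! × 3!) = 3326400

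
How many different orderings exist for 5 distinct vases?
5! = 120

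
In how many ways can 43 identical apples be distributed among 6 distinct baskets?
C(43+6-1, 6-1) = C(48, 5) = 1712304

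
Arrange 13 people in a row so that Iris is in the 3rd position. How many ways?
Fix one position: (13-1)! = 479001600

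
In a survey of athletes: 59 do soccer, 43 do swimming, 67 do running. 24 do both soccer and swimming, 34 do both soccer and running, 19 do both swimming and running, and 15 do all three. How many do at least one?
|A∪B∪C| = 59+43+67-24-34-19+15 = 107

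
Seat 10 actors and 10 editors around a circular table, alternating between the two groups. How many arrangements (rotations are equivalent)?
Fix one of the actors: (10-1)! ways for the remaining actors, × 10! ways for the editors = 362880 × 3628800 = 1316818944000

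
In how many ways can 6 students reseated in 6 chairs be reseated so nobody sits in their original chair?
!6 = Σ_{j=0}^{6} (-1)^j·6!/j! = 720 - 720 + 360 - 120 + 30 - 6 + 1 = 265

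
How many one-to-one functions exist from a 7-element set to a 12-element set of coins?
P(12,7) = 12!/(12-7)! = 3991680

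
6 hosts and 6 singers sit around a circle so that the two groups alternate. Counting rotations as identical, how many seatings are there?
Fix one of the hosts: (6-1)! ways for the remaining hosts, × 6! ways for the singers = 120 × 720 = 86400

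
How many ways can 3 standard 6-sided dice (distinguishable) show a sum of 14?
Coefficient of x^14 in (x + x² + ... + x^6)^3. By inclusion-exclusion on dice exceeding 6: Σ_j (-1)^j C(3,j)·C(14-1-6j, 2) = C(3,0)·C(13,2) - C(3,1)·C(7,2) = 1·78 - 3·21 = 15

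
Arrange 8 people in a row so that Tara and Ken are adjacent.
Treat as block: (8-1)! × 2! = 5040 × 2 = 10080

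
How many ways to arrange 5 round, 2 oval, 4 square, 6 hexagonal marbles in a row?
17! / (5! × 2! × 4! × 6!) = 85765680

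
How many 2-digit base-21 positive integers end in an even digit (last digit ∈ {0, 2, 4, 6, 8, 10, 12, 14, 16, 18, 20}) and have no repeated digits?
Last∈{0,2,4,6,8,10,12,14,16,18,20}. Last=0: 20. Last nonzero: 10×19×P(19,0) = 190. Total = 210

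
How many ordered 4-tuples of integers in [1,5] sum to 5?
Coefficient of x^5 in (x + x² + ... + x^5)^4. By inclusion-exclusion on dice exceeding 5: Σ_j (-1)^j C(4,j)·C(5-1-5j, 3) = C(4,0)·C(4,3) = 1·4 = 4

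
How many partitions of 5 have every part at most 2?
Let r_j(i) = number of partitions of i into parts ≤ j, for i = 0..5. r_1(i) = 1 for all i; r_j(i) = r_{j-1}(i) + r_j(i-j). Rows j = 2..2: ≤2: 1 1 2 2 3 3. r_2(5) = 3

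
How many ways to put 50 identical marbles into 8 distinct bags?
C(50+8-1, 8-1) = C(57, 7) = 264385836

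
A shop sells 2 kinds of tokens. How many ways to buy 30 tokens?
C(30+2-1, 2-1) = C(31, 1) = 31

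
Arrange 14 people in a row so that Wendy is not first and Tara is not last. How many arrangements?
By inclusion-exclusion: 14! - 2×(14-1)! + (14-2)! = 87178291200 - 12454041600 + 479001600 = 75203251200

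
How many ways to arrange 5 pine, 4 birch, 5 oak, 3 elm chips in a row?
17! / (5! × 4! × 5! × 3!) = 171531360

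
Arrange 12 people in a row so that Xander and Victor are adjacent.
Treat as block: (12-1)! × 2! = 39916800 × 2 = 79833600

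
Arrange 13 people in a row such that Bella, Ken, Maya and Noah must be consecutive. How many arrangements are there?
Treat the 4 as one block: (13-4+1)! × 4! = 3628800 × 24 = 87091200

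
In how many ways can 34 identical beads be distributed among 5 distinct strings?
C(34+5-1, 5-1) = C(38, 4) = 73815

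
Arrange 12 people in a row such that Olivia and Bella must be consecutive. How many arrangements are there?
Treat the 2 as one block: (12-2+1)! × 2! = 39916800 × 2 = 79833600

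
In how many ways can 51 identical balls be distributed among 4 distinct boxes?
C(51+4-1, 4-1) = C(54, 3) = 24804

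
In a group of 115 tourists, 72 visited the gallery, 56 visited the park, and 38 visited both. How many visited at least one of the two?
|A∪B| = |A| + |B| - |A∩B| = 72 + 56 - 38 = 90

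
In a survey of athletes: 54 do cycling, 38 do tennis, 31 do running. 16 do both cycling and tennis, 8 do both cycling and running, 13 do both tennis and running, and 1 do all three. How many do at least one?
|A∪B∪C| = 54+38+31-16-8-13+1 = 87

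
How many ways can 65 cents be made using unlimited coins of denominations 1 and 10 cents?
Coefficient of x^65 in 1/(1-x^1) · 1/(1-x^10). Use j coins of 10 for j = 0..⌊65/10⌋ = 6, the rest in 1s: 6 + 1 = 7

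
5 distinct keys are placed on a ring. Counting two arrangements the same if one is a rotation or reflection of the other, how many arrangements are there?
(5-1)!/2 = 24/2 = 12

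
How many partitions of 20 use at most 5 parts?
By conjugation, equals partitions of 20 into parts ≤ 5. Let r_j(i) = number of partitions of i into parts ≤ j, for i = 0..20. r_1(i) = 1 for all i; r_j(i) = r_{j-1}(i) + r_j(i-j). Rows j = 2..5: ≤2: 1 1 2 2 3 3 4 4 5 5 6 6 7 7 8 8 9 9 10 10 11; ≤3: 1 1 2 3 4 5 7 8 10 12 14 16 19 21 24 27 30 33 37 40 44; ≤4: 1 1 2 3 5 6 9 11 15 18 23 27 34 39 47 54 64 72 84 94 108; ≤5: 1 1 2 3 5 7 10 13 18 23 30 37 47 57 70 84 101 119 141 164 192. r_5(20) = 192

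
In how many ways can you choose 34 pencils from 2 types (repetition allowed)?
C(34+2-1, 2-1) = C(35, 1) = 35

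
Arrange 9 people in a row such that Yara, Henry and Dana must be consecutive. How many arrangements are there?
Treat the 3 as one block: (9-3+1)! × 3! = 5040 × 6 = 30240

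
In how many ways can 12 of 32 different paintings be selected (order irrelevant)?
C(32,12) = 32!/(12!×20!) = 225792840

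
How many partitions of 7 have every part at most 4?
Let r_j(i) = number of partitions of i into parts ≤ j, for i = 0..7. r_1(i) = 1 for all i; r_j(i) = r_{j-1}(i) + r_j(i-j). Rows j = 2..4: ≤2: 1 1 2 2 3 3 4 4; ≤3: 1 1 2 3 4 5 7 8; ≤4: 1 1 2 3 5 6 9 11. r_4(7) = 11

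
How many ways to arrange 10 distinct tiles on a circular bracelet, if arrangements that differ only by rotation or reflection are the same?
(10-1)!/2 = 362880/2 = 181440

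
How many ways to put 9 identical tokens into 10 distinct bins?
C(9+10-1, 10-1) = C(18, 9) = 48620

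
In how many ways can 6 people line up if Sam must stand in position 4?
Fix one position: (6-1)! = 120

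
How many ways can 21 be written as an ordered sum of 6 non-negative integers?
C(21+6-1, 6-1) = C(26, 5) = 65780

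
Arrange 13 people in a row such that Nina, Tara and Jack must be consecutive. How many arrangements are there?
Treat the 3 as one block: (13-3+1)! × 3! = 39916800 × 6 = 239500800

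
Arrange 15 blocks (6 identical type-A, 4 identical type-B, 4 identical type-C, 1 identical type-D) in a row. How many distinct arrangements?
15! / (6! × 4! × 4! × 1!) = 3153150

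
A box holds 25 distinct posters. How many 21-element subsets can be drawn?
C(25,21) = 25!/(21!×4!) = 12650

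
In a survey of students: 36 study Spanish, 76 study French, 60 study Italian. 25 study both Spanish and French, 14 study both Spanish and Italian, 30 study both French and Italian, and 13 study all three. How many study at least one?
|A∪B∪C| = 36+76+60-25-14-30+13 = 116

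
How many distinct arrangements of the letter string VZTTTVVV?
8! / (4! × 3! × 1!) = 280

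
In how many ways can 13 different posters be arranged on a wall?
13! = 6227020800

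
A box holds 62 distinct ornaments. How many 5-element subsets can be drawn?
C(62,5) = 62!/(5!×57!) = 6471002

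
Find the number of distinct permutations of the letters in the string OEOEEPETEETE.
12! / (2! × 1! × 7! × 2!) = 23760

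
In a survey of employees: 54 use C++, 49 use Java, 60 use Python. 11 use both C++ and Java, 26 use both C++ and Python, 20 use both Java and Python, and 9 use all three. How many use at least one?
|A∪B∪C| = 54+49+60-11-26-20+9 = 115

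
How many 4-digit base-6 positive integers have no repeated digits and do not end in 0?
Last digit: 5 nonzero choices. First digit: 4 (nonzero, ≠last). Middle 2: P(4,2) = 12. Total = 240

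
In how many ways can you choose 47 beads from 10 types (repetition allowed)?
C(47+10-1, 10-1) = C(56, 9) = 7575968400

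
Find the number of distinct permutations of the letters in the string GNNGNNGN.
8! / (5! × 3!) = 56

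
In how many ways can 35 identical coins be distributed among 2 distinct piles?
C(35+2-1, 2-1) = C(36, 1) = 36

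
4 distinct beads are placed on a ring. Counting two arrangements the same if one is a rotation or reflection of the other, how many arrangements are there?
(4-1)!/2 = 6/2 = 3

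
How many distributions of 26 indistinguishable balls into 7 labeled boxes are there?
C(26+7-1, 7-1) = C(32, 6) = 906192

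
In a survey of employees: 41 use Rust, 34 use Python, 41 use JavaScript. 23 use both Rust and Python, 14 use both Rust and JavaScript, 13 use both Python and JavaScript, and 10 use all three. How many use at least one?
|A∪B∪C| = 41+34+41-23-14-13+10 = 76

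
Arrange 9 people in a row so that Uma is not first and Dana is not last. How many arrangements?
By inclusion-exclusion: 9! - 2×(9-1)! + (9-2)! = 362880 - 80640 + 5040 = 287280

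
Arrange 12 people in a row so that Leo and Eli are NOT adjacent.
Total - adjacent = 12! - (12-1)!×2 = 479001600 - 79833600 = 399168000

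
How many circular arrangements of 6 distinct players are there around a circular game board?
Circular: fix one position, arrange the rest. (6-1)! = 120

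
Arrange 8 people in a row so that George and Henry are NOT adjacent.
Total - adjacent = 8! - (8-1)!×2 = 40320 - 10080 = 30240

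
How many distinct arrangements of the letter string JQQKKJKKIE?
10! / (1! × 4! × 2! × 1! × 2!) = 37800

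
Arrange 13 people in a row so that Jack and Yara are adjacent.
Treat as block: (13-1)! × 2! = 479001600 × 2 = 958003200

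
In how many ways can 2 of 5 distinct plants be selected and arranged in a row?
P(5,2) = 5!/(5-2)! = 20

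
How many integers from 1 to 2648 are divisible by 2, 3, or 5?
⌊2648/2⌋+⌊2648/3⌋+⌊2648/5⌋ - ⌊2648/6⌋-⌊2648/10⌋-⌊2648/15⌋ + ⌊2648/30⌋ = 1324+882+529 - 441-264-176 + 88 = 1942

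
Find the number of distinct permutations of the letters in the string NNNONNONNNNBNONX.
16! / (1! × 3! × 1! × 11!) = 87360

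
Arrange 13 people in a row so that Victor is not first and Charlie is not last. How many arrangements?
By inclusion-exclusion: 13! - 2×(13-1)! + (13-2)! = 6227020800 - 958003200 + 39916800 = 5308934400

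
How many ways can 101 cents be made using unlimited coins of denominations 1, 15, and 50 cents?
Coefficient of x^101 in 1/(1-x^1) · 1/(1-x^15) · 1/(1-x^50). Case on j = number of 50-cent coins (j = 0..2); remainder r = 101 - 50j is made from {1,15} in ⌊r/15⌋+1 ways. r = 101, 51, 1 → 7 + 4 + 1 = 12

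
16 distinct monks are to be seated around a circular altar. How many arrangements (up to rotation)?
Circular: fix one position, arrange the rest. (16-1)! = 1307674368000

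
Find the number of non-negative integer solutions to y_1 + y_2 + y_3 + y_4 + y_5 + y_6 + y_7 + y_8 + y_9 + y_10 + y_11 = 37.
C(37+11-1, 11-1) = C(47, 10) = 5178066751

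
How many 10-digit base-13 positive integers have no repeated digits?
First digit: 12 choices (nonzero). Then descending: 12 × 12 × 11 × 10 × 9 × 8 × 7 × 6 × 5 × 4 = 958003200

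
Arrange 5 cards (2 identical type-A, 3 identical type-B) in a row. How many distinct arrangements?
5! / (2! × 3!) = 10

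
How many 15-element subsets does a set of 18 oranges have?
C(18,15) = 18!/(15!×3!) = 816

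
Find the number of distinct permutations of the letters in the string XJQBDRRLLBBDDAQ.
15! / (1! × 1! × 2! × 1! × 2! × 3! × 3! × 2!) = 4540536000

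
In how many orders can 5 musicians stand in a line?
5! = 120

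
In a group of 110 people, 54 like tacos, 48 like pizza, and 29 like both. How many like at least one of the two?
|A∪B| = |A| + |B| - |A∩B| = 54 + 48 - 29 = 73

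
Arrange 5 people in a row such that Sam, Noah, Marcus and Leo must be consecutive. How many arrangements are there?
Treat the 4 as one block: (5-4+1)! × 4! = 2 × 24 = 48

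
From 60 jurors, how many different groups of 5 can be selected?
C(60,5) = 60!/(5!×55!) = 5461512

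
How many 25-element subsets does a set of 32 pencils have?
C(32,25) = 32!/(25!×7!) = 3365856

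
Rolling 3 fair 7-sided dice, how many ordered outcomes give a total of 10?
Coefficient of x^10 in (x + x² + ... + x^7)^3. By inclusion-exclusion on dice exceeding 7: Σ_j (-1)^j C(3,j)·C(10-1-7j, 2) = C(3,0)·C(9,2) - C(3,1)·C(2,2) = 1·36 - 3·1 = 33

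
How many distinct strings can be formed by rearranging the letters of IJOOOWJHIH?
10! / (2! × 2! × 1! × 3! × 2!) = 75600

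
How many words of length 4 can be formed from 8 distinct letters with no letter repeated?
P(8,4) = 8!/(8-4)! = 1680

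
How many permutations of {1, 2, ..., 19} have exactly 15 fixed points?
Choose the 15 fixed points C(19,15) = 3876, derange the rest: !4 = Σ_{j=0}^{4} (-1)^j·4!/j! = 24 - 24 + 12 - 4 + 1 = 9. Product = 3876 × 9 = 34884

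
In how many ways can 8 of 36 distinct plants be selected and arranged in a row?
P(36,8) = 36!/(36-8)! = 1220096908800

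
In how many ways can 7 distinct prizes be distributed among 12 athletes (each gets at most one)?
P(12,7) = 12!/(12-7)! = 3991680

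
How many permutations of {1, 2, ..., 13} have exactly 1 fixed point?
Choose the 1 fixed point C(13,1) = 13, derange the rest: !12 = Σ_{j=0}^{12} (-1)^j·12!/j! = 479001600 - 479001600 + 239500800 - 79833600 + 19958400 - 3991680 + 665280 - 95040 + 11880 - 1320 + 132 - 12 + 1 = 176214841. Product = 13 × 176214841 = 2290792933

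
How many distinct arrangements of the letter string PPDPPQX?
7! / (4! × 1! × 1! × 1!) = 210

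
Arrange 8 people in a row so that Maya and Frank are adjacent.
Treat as block: (8-1)! × 2! = 5040 × 2 = 10080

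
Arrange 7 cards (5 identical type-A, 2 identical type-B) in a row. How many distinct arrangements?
7! / (5! × 2!) = 21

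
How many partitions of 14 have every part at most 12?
Let r_j(i) = number of partitions of i into parts ≤ j, for i = 0..14. r_1(i) = 1 for all i; r_j(i) = r_{j-1}(i) + r_j(i-j). Rows j = 2..12: ≤2: 1 1 2 2 3 3 4 4 5 5 6 6 7 7 8; ≤3: 1 1 2 3 4 5 7 8 10 12 14 16 19 21 24; ≤4: 1 1 2 3 5 6 9 11 15 18 23 27 34 39 47; ≤5: 1 1 2 3 5 7 10 13 18 23 30 37 47 57 70; ≤6: 1 1 2 3 5 7 11 14 20 26 35 44 58 71 90; ≤7: 1 1 2 3 5 7 11 15 21 28 38 49 65 82 105; ≤8: 1 1 2 3 5 7 11 15 22 29 40 52 70 89 116; ≤9: 1 1 2 3 5 7 11 15 22 30 41 54 73 94 123; ≤10: 1 1 2 3 5 7 11 15 22 30 42 55 75 97 128; ≤11: 1 1 2 3 5 7 11 15 22 30 42 56 76 99 131; ≤12: 1 1 2 3 5 7 11 15 22 30 42 56 77 100 133. r_12(14) = 133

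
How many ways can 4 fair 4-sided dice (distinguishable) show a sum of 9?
Coefficient of x^9 in (x + x² + ... + x^4)^4. By inclusion-exclusion on dice exceeding 4: Σ_j (-1)^j C(4,j)·C(9-1-4j, 3) = C(4,0)·C(8,3) - C(4,1)·C(4,3) = 1·56 - 4·4 = 40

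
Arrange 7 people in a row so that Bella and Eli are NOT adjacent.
Total - adjacent = 7! - (7-1)!×2 = 5040 - 1440 = 3600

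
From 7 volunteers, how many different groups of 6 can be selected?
C(7,6) = 7!/(6!×1!) = 7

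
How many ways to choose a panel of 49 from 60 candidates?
C(60,49) = 60!/(49!×11!) = 342700125300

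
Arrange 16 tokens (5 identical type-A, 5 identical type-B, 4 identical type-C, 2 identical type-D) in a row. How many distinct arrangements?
16! / (5! × 5! × 4! × 2!) = 30270240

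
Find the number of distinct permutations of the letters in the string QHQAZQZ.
7! / (1! × 3! × 2! × 1!) = 420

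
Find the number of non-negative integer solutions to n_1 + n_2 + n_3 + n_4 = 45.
C(45+4-1, 4-1) = C(48, 3) = 17296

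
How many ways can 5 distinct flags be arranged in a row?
5! = 120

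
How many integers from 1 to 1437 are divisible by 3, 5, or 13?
⌊1437/3⌋+⌊1437/5⌋+⌊1437/13⌋ - ⌊1437/15⌋-⌊1437/39⌋-⌊1437/65⌋ + ⌊1437/195⌋ = 479+287+110 - 95-36-22 + 7 = 730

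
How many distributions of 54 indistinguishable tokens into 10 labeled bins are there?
C(54+10-1, 10-1) = C(63, 9) = 23667689815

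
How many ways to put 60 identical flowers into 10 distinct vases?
C(60+10-1, 10-1) = C(69, 9) = 56672074888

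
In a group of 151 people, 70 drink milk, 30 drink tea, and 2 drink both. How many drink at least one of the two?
|A∪B| = |A| + |B| - |A∩B| = 70 + 30 - 2 = 98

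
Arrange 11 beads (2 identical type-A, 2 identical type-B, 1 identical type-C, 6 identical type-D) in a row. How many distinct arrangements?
11! / (2! × 2! × 1! × 6!) = 13860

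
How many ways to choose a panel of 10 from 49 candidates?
C(49,10) = 49!/(10!×39!) = 8217822536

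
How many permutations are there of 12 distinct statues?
12! = 479001600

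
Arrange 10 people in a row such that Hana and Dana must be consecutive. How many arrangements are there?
Treat the 2 as one block: (10-2+1)! × 2! = 362880 × 2 = 725760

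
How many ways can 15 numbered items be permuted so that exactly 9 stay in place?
Choose the 9 fixed points C(15,9) = 5005, derange the rest: !6 = Σ_{j=0}^{6} (-1)^j·6!/j! = 720 - 720 + 360 - 120 + 30 - 6 + 1 = 265. Product = 5005 × 265 = 1326325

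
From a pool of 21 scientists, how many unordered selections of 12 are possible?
C(21,12) = 21!/(12!×9!) = 293930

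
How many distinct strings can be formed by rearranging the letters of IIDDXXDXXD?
10! / (4! × 4! × 2!) = 3150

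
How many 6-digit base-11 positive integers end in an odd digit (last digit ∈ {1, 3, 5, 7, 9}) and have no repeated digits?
Last∈{1,3,5,7,9}. Last=0: 0. Last nonzero: 5×9×P(9,4) = 136080. Total = 136080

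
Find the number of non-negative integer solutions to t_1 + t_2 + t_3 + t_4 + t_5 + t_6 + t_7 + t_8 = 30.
C(30+8-1, 8-1) = C(37, 7) = 10295472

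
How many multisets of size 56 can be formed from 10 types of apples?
C(56+10-1, 10-1) = C(65, 9) = 31966749880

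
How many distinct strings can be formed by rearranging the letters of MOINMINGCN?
10! / (1! × 2! × 3! × 1! × 1! × 2!) = 151200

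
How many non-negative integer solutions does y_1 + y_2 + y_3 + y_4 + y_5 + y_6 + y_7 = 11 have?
C(11+7-1, 7-1) = C(17, 6) = 12376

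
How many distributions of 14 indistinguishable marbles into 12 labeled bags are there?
C(14+12-1, 12-1) = C(25, 11) = 4457400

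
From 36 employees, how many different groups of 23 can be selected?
C(36,23) = 36!/(23!×13!) = 2310789600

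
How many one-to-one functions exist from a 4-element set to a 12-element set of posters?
P(12,4) = 12!/(12-4)! = 11880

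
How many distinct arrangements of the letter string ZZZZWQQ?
7! / (1! × 4! × 2!) = 105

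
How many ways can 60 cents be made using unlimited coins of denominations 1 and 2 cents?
Coefficient of x^60 in 1/(1-x^1) · 1/(1-x^2). Use j coins of 2 for j = 0..⌊60/2⌋ = 30, the rest in 1s: 30 + 1 = 31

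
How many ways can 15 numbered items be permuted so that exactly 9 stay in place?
Choose the 9 fixed points C(15,9) = 5005, derange the rest: !6 = Σ_{j=0}^{6} (-1)^j·6!/j! = 720 - 720 + 360 - 120 + 30 - 6 + 1 = 265. Product = 5005 × 265 = 1326325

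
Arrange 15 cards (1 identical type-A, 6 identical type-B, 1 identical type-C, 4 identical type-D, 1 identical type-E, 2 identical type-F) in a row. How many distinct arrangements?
15! / (1! × 6! × 1! × 4! × 1! × 2!) = 37837800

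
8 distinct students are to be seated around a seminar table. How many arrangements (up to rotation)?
Circular: fix one position, arrange the rest. (8-1)! = 5040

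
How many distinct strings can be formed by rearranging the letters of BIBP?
4! / (1! × 2! × 1!) = 12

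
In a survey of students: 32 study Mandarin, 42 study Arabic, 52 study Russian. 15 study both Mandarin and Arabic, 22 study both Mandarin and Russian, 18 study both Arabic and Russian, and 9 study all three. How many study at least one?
|A∪B∪C| = 32+42+52-15-22-18+9 = 80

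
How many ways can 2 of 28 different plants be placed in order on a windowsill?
P(28,2) = 28!/(28-2)! = 756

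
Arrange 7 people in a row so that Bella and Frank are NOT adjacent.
Total - adjacent = 7! - (7-1)!×2 = 5040 - 1440 = 3600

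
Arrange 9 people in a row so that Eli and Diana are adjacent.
Treat as block: (9-1)! × 2! = 40320 × 2 = 80640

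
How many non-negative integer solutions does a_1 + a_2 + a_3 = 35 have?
C(35+3-1, 3-1) = C(37, 2) = 666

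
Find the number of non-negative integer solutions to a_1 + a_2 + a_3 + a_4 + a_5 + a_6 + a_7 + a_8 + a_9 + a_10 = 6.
C(6+10-1, 10-1) = C(15, 9) = 5005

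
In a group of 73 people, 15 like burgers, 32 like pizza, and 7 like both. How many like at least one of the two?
|A∪B| = |A| + |B| - |A∩B| = 15 + 32 - 7 = 40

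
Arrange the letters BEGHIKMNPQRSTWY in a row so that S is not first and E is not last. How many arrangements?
By inclusion-exclusion: 15! - 2×(15-1)! + (15-2)! = 1307674368000 - 174356582400 + 6227020800 = 1139544806400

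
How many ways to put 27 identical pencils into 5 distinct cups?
C(27+5-1, 5-1) = C(31, 4) = 31465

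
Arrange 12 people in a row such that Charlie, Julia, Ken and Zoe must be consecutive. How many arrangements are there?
Treat the 4 as one block: (12-4+1)! × 4! = 362880 × 24 = 8709120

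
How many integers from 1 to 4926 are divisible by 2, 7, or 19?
⌊4926/2⌋+⌊4926/7⌋+⌊4926/19⌋ - ⌊4926/14⌋-⌊4926/38⌋-⌊4926/133⌋ + ⌊4926/266⌋ = 2463+703+259 - 351-129-37 + 18 = 2926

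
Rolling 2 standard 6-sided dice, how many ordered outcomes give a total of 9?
Coefficient of x^9 in (x + x² + ... + x^6)^2. By inclusion-exclusion on dice exceeding 6: Σ_j (-1)^j C(2,j)·C(9-1-6j, 1) = C(2,0)·C(8,1) - C(2,1)·C(2,1) = 1·8 - 2·2 = 4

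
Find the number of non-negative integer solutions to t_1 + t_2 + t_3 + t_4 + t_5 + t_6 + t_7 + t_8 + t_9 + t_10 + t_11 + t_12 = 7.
C(7+12-1, 12-1) = C(18, 11) = 31824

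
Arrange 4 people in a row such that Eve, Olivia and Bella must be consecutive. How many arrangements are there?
Treat the 3 as one block: (4-3+1)! × 3! = 2 × 6 = 12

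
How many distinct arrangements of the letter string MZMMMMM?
7! / (6! × 1!) = 7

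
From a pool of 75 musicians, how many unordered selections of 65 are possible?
C(75,65) = 75!/(65!×10!) = 828931106355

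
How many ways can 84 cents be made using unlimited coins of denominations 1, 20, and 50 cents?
Coefficient of x^84 in 1/(1-x^1) · 1/(1-x^20) · 1/(1-x^50). Case on j = number of 50-cent coins (j = 0..1); remainder r = 84 - 50j is made from {1,20} in ⌊r/20⌋+1 ways. r = 84, 34 → 5 + 2 = 7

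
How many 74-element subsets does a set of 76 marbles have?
C(76,74) = 76!/(74!×2!) = 2850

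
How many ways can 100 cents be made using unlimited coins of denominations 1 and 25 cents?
Coefficient of x^100 in 1/(1-x^1) · 1/(1-x^25). Use j coins of 25 for j = 0..⌊100/25⌋ = 4, the rest in 1s: 4 + 1 = 5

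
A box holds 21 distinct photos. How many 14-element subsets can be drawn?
C(21,14) = 21!/(14!×7!) = 116280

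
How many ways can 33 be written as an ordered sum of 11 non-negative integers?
C(33+11-1, 11-1) = C(43, 10) = 1917334783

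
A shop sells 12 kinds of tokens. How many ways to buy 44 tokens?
C(44+12-1, 12-1) = C(55, 11) = 119653565850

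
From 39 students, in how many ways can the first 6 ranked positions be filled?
P(39,6) = 39!/(39-6)! = 2349088560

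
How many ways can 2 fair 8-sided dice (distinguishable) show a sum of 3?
Coefficient of x^3 in (x + x² + ... + x^8)^2. By inclusion-exclusion on dice exceeding 8: Σ_j (-1)^j C(2,j)·C(3-1-8j, 1) = C(2,0)·C(2,1) = 1·2 = 2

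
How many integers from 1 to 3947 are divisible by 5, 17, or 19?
⌊3947/5⌋+⌊3947/17⌋+⌊3947/19⌋ - ⌊3947/85⌋-⌊3947/95⌋-⌊3947/323⌋ + ⌊3947/1615⌋ = 789+232+207 - 46-41-12 + 2 = 1131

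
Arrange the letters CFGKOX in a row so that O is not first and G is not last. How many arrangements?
By inclusion-exclusion: 6! - 2×(6-1)! + (6-2)! = 720 - 240 + 24 = 504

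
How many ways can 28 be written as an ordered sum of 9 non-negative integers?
C(28+9-1, 9-1) = C(36, 8) = 30260340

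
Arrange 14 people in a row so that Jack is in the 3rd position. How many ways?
Fix one position: (14-1)! = 6227020800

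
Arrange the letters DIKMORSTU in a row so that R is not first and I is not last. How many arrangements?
By inclusion-exclusion: 9! - 2×(9-1)! + (9-2)! = 362880 - 80640 + 5040 = 287280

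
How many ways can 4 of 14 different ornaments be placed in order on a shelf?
P(14,4) = 14!/(14-4)! = 24024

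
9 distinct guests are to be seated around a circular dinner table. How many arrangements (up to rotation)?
Circular: fix one position, arrange the rest. (9-1)! = 40320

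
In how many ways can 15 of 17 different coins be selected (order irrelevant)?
C(17,15) = 17!/(15!×2!) = 136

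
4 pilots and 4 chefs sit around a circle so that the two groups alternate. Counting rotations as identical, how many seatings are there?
Fix one of the pilots: (4-1)! ways for the remaining pilots, × 4! ways for the chefs = 6 × 24 = 144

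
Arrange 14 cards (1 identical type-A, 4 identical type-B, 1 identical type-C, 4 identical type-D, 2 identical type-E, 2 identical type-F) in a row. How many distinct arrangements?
14! / (1! × 4! × 1! × 4! × 2! × 2!) = 37837800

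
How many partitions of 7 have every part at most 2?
Let r_j(i) = number of partitions of i into parts ≤ j, for i = 0..7. r_1(i) = 1 for all i; r_j(i) = r_{j-1}(i) + r_j(i-j). Rows j = 2..2: ≤2: 1 1 2 2 3 3 4 4. r_2(7) = 4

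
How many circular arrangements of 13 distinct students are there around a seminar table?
Circular: fix one position, arrange the rest. (13-1)! = 479001600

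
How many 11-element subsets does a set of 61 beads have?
C(61,11) = 61!/(11!×50!) = 418094152866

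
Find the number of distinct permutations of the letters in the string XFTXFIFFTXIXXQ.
14! / (2! × 2! × 4! × 1! × 5!) = 7567560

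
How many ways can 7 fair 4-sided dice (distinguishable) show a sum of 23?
Coefficient of x^23 in (x + x² + ... + x^4)^7. By inclusion-exclusion on dice exceeding 4: Σ_j (-1)^j C(7,j)·C(23-1-4j, 6) = C(7,0)·C(22,6) - C(7,1)·C(18,6) + C(7,2)·C(14,6) - C(7,3)·C(10,6) + C(7,4)·C(6,6) = 1·74613 - 7·18564 + 21·3003 - 35·210 + 35·1 = 413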